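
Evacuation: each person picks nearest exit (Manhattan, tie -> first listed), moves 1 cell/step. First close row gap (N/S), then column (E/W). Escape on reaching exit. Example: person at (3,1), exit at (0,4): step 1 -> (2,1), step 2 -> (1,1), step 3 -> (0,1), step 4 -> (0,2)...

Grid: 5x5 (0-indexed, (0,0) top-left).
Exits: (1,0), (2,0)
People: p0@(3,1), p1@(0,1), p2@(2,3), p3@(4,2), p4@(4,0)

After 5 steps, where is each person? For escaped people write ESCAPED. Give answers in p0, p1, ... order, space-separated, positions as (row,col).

Step 1: p0:(3,1)->(2,1) | p1:(0,1)->(1,1) | p2:(2,3)->(2,2) | p3:(4,2)->(3,2) | p4:(4,0)->(3,0)
Step 2: p0:(2,1)->(2,0)->EXIT | p1:(1,1)->(1,0)->EXIT | p2:(2,2)->(2,1) | p3:(3,2)->(2,2) | p4:(3,0)->(2,0)->EXIT
Step 3: p0:escaped | p1:escaped | p2:(2,1)->(2,0)->EXIT | p3:(2,2)->(2,1) | p4:escaped
Step 4: p0:escaped | p1:escaped | p2:escaped | p3:(2,1)->(2,0)->EXIT | p4:escaped

ESCAPED ESCAPED ESCAPED ESCAPED ESCAPED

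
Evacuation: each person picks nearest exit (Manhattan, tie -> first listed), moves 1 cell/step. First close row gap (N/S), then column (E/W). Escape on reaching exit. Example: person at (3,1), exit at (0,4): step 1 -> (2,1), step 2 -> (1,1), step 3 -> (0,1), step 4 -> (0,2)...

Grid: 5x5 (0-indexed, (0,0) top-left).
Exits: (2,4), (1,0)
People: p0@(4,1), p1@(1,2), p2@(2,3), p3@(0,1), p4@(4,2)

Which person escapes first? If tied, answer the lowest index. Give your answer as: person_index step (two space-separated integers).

Step 1: p0:(4,1)->(3,1) | p1:(1,2)->(1,1) | p2:(2,3)->(2,4)->EXIT | p3:(0,1)->(1,1) | p4:(4,2)->(3,2)
Step 2: p0:(3,1)->(2,1) | p1:(1,1)->(1,0)->EXIT | p2:escaped | p3:(1,1)->(1,0)->EXIT | p4:(3,2)->(2,2)
Step 3: p0:(2,1)->(1,1) | p1:escaped | p2:escaped | p3:escaped | p4:(2,2)->(2,3)
Step 4: p0:(1,1)->(1,0)->EXIT | p1:escaped | p2:escaped | p3:escaped | p4:(2,3)->(2,4)->EXIT
Exit steps: [4, 2, 1, 2, 4]
First to escape: p2 at step 1

Answer: 2 1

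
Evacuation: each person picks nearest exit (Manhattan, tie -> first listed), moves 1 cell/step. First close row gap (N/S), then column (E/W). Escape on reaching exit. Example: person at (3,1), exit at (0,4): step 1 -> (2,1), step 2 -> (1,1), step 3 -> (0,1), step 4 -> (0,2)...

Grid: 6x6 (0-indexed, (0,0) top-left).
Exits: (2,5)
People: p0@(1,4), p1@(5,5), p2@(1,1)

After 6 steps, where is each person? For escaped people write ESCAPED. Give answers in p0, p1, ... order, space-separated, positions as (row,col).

Step 1: p0:(1,4)->(2,4) | p1:(5,5)->(4,5) | p2:(1,1)->(2,1)
Step 2: p0:(2,4)->(2,5)->EXIT | p1:(4,5)->(3,5) | p2:(2,1)->(2,2)
Step 3: p0:escaped | p1:(3,5)->(2,5)->EXIT | p2:(2,2)->(2,3)
Step 4: p0:escaped | p1:escaped | p2:(2,3)->(2,4)
Step 5: p0:escaped | p1:escaped | p2:(2,4)->(2,5)->EXIT

ESCAPED ESCAPED ESCAPED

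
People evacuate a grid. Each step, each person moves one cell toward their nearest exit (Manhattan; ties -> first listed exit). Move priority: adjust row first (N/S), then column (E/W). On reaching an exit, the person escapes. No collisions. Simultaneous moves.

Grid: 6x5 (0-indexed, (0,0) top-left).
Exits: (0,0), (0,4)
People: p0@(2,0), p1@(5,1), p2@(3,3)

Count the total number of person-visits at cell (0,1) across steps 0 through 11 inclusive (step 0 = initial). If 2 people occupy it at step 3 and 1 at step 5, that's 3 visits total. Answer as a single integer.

Answer: 1

Derivation:
Step 0: p0@(2,0) p1@(5,1) p2@(3,3) -> at (0,1): 0 [-], cum=0
Step 1: p0@(1,0) p1@(4,1) p2@(2,3) -> at (0,1): 0 [-], cum=0
Step 2: p0@ESC p1@(3,1) p2@(1,3) -> at (0,1): 0 [-], cum=0
Step 3: p0@ESC p1@(2,1) p2@(0,3) -> at (0,1): 0 [-], cum=0
Step 4: p0@ESC p1@(1,1) p2@ESC -> at (0,1): 0 [-], cum=0
Step 5: p0@ESC p1@(0,1) p2@ESC -> at (0,1): 1 [p1], cum=1
Step 6: p0@ESC p1@ESC p2@ESC -> at (0,1): 0 [-], cum=1
Total visits = 1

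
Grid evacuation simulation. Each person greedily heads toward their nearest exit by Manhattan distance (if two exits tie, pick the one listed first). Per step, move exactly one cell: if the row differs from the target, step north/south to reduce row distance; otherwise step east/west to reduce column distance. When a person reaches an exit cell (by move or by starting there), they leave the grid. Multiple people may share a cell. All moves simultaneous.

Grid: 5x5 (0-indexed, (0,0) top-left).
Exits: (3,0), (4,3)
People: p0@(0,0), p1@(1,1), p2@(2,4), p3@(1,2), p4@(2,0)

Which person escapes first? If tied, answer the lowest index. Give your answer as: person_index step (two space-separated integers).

Answer: 4 1

Derivation:
Step 1: p0:(0,0)->(1,0) | p1:(1,1)->(2,1) | p2:(2,4)->(3,4) | p3:(1,2)->(2,2) | p4:(2,0)->(3,0)->EXIT
Step 2: p0:(1,0)->(2,0) | p1:(2,1)->(3,1) | p2:(3,4)->(4,4) | p3:(2,2)->(3,2) | p4:escaped
Step 3: p0:(2,0)->(3,0)->EXIT | p1:(3,1)->(3,0)->EXIT | p2:(4,4)->(4,3)->EXIT | p3:(3,2)->(3,1) | p4:escaped
Step 4: p0:escaped | p1:escaped | p2:escaped | p3:(3,1)->(3,0)->EXIT | p4:escaped
Exit steps: [3, 3, 3, 4, 1]
First to escape: p4 at step 1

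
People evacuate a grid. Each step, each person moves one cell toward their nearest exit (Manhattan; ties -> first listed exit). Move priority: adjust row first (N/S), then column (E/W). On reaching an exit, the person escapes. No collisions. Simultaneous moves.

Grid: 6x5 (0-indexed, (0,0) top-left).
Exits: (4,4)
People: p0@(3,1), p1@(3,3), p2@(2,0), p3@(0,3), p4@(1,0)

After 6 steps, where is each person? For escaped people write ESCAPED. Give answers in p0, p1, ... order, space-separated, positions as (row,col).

Step 1: p0:(3,1)->(4,1) | p1:(3,3)->(4,3) | p2:(2,0)->(3,0) | p3:(0,3)->(1,3) | p4:(1,0)->(2,0)
Step 2: p0:(4,1)->(4,2) | p1:(4,3)->(4,4)->EXIT | p2:(3,0)->(4,0) | p3:(1,3)->(2,3) | p4:(2,0)->(3,0)
Step 3: p0:(4,2)->(4,3) | p1:escaped | p2:(4,0)->(4,1) | p3:(2,3)->(3,3) | p4:(3,0)->(4,0)
Step 4: p0:(4,3)->(4,4)->EXIT | p1:escaped | p2:(4,1)->(4,2) | p3:(3,3)->(4,3) | p4:(4,0)->(4,1)
Step 5: p0:escaped | p1:escaped | p2:(4,2)->(4,3) | p3:(4,3)->(4,4)->EXIT | p4:(4,1)->(4,2)
Step 6: p0:escaped | p1:escaped | p2:(4,3)->(4,4)->EXIT | p3:escaped | p4:(4,2)->(4,3)

ESCAPED ESCAPED ESCAPED ESCAPED (4,3)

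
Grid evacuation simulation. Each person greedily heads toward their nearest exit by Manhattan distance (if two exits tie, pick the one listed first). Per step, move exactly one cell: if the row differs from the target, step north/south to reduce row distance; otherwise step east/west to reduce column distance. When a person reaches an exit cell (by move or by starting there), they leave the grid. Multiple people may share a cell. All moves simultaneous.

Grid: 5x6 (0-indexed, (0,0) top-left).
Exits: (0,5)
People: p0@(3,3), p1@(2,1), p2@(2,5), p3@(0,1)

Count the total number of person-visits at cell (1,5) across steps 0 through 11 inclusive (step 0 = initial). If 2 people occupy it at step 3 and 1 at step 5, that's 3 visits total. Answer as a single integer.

Step 0: p0@(3,3) p1@(2,1) p2@(2,5) p3@(0,1) -> at (1,5): 0 [-], cum=0
Step 1: p0@(2,3) p1@(1,1) p2@(1,5) p3@(0,2) -> at (1,5): 1 [p2], cum=1
Step 2: p0@(1,3) p1@(0,1) p2@ESC p3@(0,3) -> at (1,5): 0 [-], cum=1
Step 3: p0@(0,3) p1@(0,2) p2@ESC p3@(0,4) -> at (1,5): 0 [-], cum=1
Step 4: p0@(0,4) p1@(0,3) p2@ESC p3@ESC -> at (1,5): 0 [-], cum=1
Step 5: p0@ESC p1@(0,4) p2@ESC p3@ESC -> at (1,5): 0 [-], cum=1
Step 6: p0@ESC p1@ESC p2@ESC p3@ESC -> at (1,5): 0 [-], cum=1
Total visits = 1

Answer: 1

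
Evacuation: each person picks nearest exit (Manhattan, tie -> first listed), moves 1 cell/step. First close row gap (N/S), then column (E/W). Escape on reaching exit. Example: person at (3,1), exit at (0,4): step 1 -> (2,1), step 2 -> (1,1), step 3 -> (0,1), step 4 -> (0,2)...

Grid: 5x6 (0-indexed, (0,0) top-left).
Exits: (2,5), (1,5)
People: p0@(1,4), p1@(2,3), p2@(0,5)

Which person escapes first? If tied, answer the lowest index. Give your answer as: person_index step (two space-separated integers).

Answer: 0 1

Derivation:
Step 1: p0:(1,4)->(1,5)->EXIT | p1:(2,3)->(2,4) | p2:(0,5)->(1,5)->EXIT
Step 2: p0:escaped | p1:(2,4)->(2,5)->EXIT | p2:escaped
Exit steps: [1, 2, 1]
First to escape: p0 at step 1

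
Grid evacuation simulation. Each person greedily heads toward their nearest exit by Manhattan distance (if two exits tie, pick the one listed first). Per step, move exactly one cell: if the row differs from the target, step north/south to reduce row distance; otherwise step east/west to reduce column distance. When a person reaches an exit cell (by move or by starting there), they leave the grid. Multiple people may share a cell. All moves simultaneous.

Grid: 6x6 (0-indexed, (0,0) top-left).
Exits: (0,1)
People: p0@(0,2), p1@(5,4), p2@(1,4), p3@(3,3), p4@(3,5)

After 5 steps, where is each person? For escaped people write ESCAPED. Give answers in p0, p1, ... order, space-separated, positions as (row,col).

Step 1: p0:(0,2)->(0,1)->EXIT | p1:(5,4)->(4,4) | p2:(1,4)->(0,4) | p3:(3,3)->(2,3) | p4:(3,5)->(2,5)
Step 2: p0:escaped | p1:(4,4)->(3,4) | p2:(0,4)->(0,3) | p3:(2,3)->(1,3) | p4:(2,5)->(1,5)
Step 3: p0:escaped | p1:(3,4)->(2,4) | p2:(0,3)->(0,2) | p3:(1,3)->(0,3) | p4:(1,5)->(0,5)
Step 4: p0:escaped | p1:(2,4)->(1,4) | p2:(0,2)->(0,1)->EXIT | p3:(0,3)->(0,2) | p4:(0,5)->(0,4)
Step 5: p0:escaped | p1:(1,4)->(0,4) | p2:escaped | p3:(0,2)->(0,1)->EXIT | p4:(0,4)->(0,3)

ESCAPED (0,4) ESCAPED ESCAPED (0,3)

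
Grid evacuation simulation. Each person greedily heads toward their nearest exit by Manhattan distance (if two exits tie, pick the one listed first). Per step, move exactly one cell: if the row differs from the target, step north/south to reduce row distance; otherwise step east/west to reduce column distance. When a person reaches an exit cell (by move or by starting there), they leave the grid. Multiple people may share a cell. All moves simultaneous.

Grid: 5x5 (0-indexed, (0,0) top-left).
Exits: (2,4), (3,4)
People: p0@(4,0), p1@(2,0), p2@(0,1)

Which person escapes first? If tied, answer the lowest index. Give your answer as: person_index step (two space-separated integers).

Answer: 1 4

Derivation:
Step 1: p0:(4,0)->(3,0) | p1:(2,0)->(2,1) | p2:(0,1)->(1,1)
Step 2: p0:(3,0)->(3,1) | p1:(2,1)->(2,2) | p2:(1,1)->(2,1)
Step 3: p0:(3,1)->(3,2) | p1:(2,2)->(2,3) | p2:(2,1)->(2,2)
Step 4: p0:(3,2)->(3,3) | p1:(2,3)->(2,4)->EXIT | p2:(2,2)->(2,3)
Step 5: p0:(3,3)->(3,4)->EXIT | p1:escaped | p2:(2,3)->(2,4)->EXIT
Exit steps: [5, 4, 5]
First to escape: p1 at step 4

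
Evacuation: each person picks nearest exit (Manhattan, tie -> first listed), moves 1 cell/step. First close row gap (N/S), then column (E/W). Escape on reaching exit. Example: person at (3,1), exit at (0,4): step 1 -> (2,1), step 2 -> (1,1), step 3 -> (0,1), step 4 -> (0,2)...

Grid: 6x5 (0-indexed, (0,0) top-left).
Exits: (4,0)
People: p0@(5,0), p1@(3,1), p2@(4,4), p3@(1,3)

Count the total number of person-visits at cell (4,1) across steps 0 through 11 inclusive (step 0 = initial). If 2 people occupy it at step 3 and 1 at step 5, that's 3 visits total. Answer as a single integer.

Answer: 3

Derivation:
Step 0: p0@(5,0) p1@(3,1) p2@(4,4) p3@(1,3) -> at (4,1): 0 [-], cum=0
Step 1: p0@ESC p1@(4,1) p2@(4,3) p3@(2,3) -> at (4,1): 1 [p1], cum=1
Step 2: p0@ESC p1@ESC p2@(4,2) p3@(3,3) -> at (4,1): 0 [-], cum=1
Step 3: p0@ESC p1@ESC p2@(4,1) p3@(4,3) -> at (4,1): 1 [p2], cum=2
Step 4: p0@ESC p1@ESC p2@ESC p3@(4,2) -> at (4,1): 0 [-], cum=2
Step 5: p0@ESC p1@ESC p2@ESC p3@(4,1) -> at (4,1): 1 [p3], cum=3
Step 6: p0@ESC p1@ESC p2@ESC p3@ESC -> at (4,1): 0 [-], cum=3
Total visits = 3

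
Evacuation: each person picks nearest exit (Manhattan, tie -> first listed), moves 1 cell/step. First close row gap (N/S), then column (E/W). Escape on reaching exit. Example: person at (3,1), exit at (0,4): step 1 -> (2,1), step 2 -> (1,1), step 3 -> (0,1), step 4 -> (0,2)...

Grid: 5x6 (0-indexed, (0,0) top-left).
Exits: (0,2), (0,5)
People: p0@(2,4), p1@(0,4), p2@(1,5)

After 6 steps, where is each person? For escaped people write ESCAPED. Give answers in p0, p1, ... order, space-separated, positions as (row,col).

Step 1: p0:(2,4)->(1,4) | p1:(0,4)->(0,5)->EXIT | p2:(1,5)->(0,5)->EXIT
Step 2: p0:(1,4)->(0,4) | p1:escaped | p2:escaped
Step 3: p0:(0,4)->(0,5)->EXIT | p1:escaped | p2:escaped

ESCAPED ESCAPED ESCAPED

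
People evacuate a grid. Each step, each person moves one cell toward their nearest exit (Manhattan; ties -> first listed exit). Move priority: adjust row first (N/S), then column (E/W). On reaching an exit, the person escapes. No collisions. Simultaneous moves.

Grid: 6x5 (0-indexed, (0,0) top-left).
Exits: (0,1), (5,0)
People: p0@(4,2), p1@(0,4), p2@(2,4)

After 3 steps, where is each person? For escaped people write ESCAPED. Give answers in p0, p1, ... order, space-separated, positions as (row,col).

Step 1: p0:(4,2)->(5,2) | p1:(0,4)->(0,3) | p2:(2,4)->(1,4)
Step 2: p0:(5,2)->(5,1) | p1:(0,3)->(0,2) | p2:(1,4)->(0,4)
Step 3: p0:(5,1)->(5,0)->EXIT | p1:(0,2)->(0,1)->EXIT | p2:(0,4)->(0,3)

ESCAPED ESCAPED (0,3)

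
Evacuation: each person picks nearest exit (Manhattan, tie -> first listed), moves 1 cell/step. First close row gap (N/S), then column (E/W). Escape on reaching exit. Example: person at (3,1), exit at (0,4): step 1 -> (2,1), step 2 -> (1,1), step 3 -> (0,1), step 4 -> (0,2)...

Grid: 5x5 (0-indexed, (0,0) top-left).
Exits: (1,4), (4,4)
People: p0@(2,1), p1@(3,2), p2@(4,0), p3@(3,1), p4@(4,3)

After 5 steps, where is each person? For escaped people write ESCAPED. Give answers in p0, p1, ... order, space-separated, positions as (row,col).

Step 1: p0:(2,1)->(1,1) | p1:(3,2)->(4,2) | p2:(4,0)->(4,1) | p3:(3,1)->(4,1) | p4:(4,3)->(4,4)->EXIT
Step 2: p0:(1,1)->(1,2) | p1:(4,2)->(4,3) | p2:(4,1)->(4,2) | p3:(4,1)->(4,2) | p4:escaped
Step 3: p0:(1,2)->(1,3) | p1:(4,3)->(4,4)->EXIT | p2:(4,2)->(4,3) | p3:(4,2)->(4,3) | p4:escaped
Step 4: p0:(1,3)->(1,4)->EXIT | p1:escaped | p2:(4,3)->(4,4)->EXIT | p3:(4,3)->(4,4)->EXIT | p4:escaped

ESCAPED ESCAPED ESCAPED ESCAPED ESCAPED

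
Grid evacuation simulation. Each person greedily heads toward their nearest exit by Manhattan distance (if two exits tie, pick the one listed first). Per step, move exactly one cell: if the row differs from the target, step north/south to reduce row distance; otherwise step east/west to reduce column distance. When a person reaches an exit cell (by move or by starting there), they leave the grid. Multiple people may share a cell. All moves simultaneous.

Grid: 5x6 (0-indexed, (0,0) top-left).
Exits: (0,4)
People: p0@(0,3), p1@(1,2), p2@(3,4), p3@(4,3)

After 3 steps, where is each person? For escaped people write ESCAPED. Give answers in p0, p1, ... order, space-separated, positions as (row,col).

Step 1: p0:(0,3)->(0,4)->EXIT | p1:(1,2)->(0,2) | p2:(3,4)->(2,4) | p3:(4,3)->(3,3)
Step 2: p0:escaped | p1:(0,2)->(0,3) | p2:(2,4)->(1,4) | p3:(3,3)->(2,3)
Step 3: p0:escaped | p1:(0,3)->(0,4)->EXIT | p2:(1,4)->(0,4)->EXIT | p3:(2,3)->(1,3)

ESCAPED ESCAPED ESCAPED (1,3)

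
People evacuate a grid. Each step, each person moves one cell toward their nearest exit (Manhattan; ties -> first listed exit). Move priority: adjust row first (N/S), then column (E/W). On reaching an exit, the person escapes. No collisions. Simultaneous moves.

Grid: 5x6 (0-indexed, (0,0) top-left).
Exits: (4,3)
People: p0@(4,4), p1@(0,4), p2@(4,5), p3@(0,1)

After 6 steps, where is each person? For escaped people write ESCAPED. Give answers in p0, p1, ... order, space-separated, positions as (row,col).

Step 1: p0:(4,4)->(4,3)->EXIT | p1:(0,4)->(1,4) | p2:(4,5)->(4,4) | p3:(0,1)->(1,1)
Step 2: p0:escaped | p1:(1,4)->(2,4) | p2:(4,4)->(4,3)->EXIT | p3:(1,1)->(2,1)
Step 3: p0:escaped | p1:(2,4)->(3,4) | p2:escaped | p3:(2,1)->(3,1)
Step 4: p0:escaped | p1:(3,4)->(4,4) | p2:escaped | p3:(3,1)->(4,1)
Step 5: p0:escaped | p1:(4,4)->(4,3)->EXIT | p2:escaped | p3:(4,1)->(4,2)
Step 6: p0:escaped | p1:escaped | p2:escaped | p3:(4,2)->(4,3)->EXIT

ESCAPED ESCAPED ESCAPED ESCAPED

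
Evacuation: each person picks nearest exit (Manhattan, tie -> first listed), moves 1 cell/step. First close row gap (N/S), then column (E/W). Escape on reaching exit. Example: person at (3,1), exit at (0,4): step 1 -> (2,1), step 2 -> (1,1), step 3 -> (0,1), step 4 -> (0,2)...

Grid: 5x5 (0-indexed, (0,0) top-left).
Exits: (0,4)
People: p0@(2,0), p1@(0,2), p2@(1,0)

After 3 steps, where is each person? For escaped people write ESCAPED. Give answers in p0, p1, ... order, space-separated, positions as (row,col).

Step 1: p0:(2,0)->(1,0) | p1:(0,2)->(0,3) | p2:(1,0)->(0,0)
Step 2: p0:(1,0)->(0,0) | p1:(0,3)->(0,4)->EXIT | p2:(0,0)->(0,1)
Step 3: p0:(0,0)->(0,1) | p1:escaped | p2:(0,1)->(0,2)

(0,1) ESCAPED (0,2)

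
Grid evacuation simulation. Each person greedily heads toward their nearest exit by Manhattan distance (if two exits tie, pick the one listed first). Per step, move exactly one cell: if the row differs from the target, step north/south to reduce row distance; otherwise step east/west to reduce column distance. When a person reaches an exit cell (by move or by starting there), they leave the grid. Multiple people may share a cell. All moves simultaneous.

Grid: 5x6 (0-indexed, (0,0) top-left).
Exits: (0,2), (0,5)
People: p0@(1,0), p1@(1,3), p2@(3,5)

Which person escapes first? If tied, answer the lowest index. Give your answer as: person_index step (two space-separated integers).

Step 1: p0:(1,0)->(0,0) | p1:(1,3)->(0,3) | p2:(3,5)->(2,5)
Step 2: p0:(0,0)->(0,1) | p1:(0,3)->(0,2)->EXIT | p2:(2,5)->(1,5)
Step 3: p0:(0,1)->(0,2)->EXIT | p1:escaped | p2:(1,5)->(0,5)->EXIT
Exit steps: [3, 2, 3]
First to escape: p1 at step 2

Answer: 1 2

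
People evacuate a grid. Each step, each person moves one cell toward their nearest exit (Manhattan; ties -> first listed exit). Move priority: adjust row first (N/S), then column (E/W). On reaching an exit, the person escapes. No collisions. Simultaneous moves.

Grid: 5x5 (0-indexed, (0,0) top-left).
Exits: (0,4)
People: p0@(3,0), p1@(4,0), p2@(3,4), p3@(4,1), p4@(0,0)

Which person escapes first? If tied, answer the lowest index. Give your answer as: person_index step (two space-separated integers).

Step 1: p0:(3,0)->(2,0) | p1:(4,0)->(3,0) | p2:(3,4)->(2,4) | p3:(4,1)->(3,1) | p4:(0,0)->(0,1)
Step 2: p0:(2,0)->(1,0) | p1:(3,0)->(2,0) | p2:(2,4)->(1,4) | p3:(3,1)->(2,1) | p4:(0,1)->(0,2)
Step 3: p0:(1,0)->(0,0) | p1:(2,0)->(1,0) | p2:(1,4)->(0,4)->EXIT | p3:(2,1)->(1,1) | p4:(0,2)->(0,3)
Step 4: p0:(0,0)->(0,1) | p1:(1,0)->(0,0) | p2:escaped | p3:(1,1)->(0,1) | p4:(0,3)->(0,4)->EXIT
Step 5: p0:(0,1)->(0,2) | p1:(0,0)->(0,1) | p2:escaped | p3:(0,1)->(0,2) | p4:escaped
Step 6: p0:(0,2)->(0,3) | p1:(0,1)->(0,2) | p2:escaped | p3:(0,2)->(0,3) | p4:escaped
Step 7: p0:(0,3)->(0,4)->EXIT | p1:(0,2)->(0,3) | p2:escaped | p3:(0,3)->(0,4)->EXIT | p4:escaped
Step 8: p0:escaped | p1:(0,3)->(0,4)->EXIT | p2:escaped | p3:escaped | p4:escaped
Exit steps: [7, 8, 3, 7, 4]
First to escape: p2 at step 3

Answer: 2 3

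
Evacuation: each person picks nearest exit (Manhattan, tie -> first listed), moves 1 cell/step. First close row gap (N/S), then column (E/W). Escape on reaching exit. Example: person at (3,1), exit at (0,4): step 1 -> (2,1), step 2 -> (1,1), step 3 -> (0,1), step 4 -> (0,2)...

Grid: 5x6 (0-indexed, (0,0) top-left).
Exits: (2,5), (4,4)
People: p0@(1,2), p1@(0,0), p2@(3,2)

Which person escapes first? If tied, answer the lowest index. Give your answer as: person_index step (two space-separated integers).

Step 1: p0:(1,2)->(2,2) | p1:(0,0)->(1,0) | p2:(3,2)->(4,2)
Step 2: p0:(2,2)->(2,3) | p1:(1,0)->(2,0) | p2:(4,2)->(4,3)
Step 3: p0:(2,3)->(2,4) | p1:(2,0)->(2,1) | p2:(4,3)->(4,4)->EXIT
Step 4: p0:(2,4)->(2,5)->EXIT | p1:(2,1)->(2,2) | p2:escaped
Step 5: p0:escaped | p1:(2,2)->(2,3) | p2:escaped
Step 6: p0:escaped | p1:(2,3)->(2,4) | p2:escaped
Step 7: p0:escaped | p1:(2,4)->(2,5)->EXIT | p2:escaped
Exit steps: [4, 7, 3]
First to escape: p2 at step 3

Answer: 2 3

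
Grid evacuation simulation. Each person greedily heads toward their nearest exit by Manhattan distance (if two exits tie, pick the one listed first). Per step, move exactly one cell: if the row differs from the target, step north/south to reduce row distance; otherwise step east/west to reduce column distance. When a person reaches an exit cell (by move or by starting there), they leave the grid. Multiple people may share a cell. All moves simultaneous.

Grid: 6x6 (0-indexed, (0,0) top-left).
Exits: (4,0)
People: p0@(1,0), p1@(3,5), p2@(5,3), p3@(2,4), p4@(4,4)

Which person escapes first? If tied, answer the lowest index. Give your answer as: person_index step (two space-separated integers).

Answer: 0 3

Derivation:
Step 1: p0:(1,0)->(2,0) | p1:(3,5)->(4,5) | p2:(5,3)->(4,3) | p3:(2,4)->(3,4) | p4:(4,4)->(4,3)
Step 2: p0:(2,0)->(3,0) | p1:(4,5)->(4,4) | p2:(4,3)->(4,2) | p3:(3,4)->(4,4) | p4:(4,3)->(4,2)
Step 3: p0:(3,0)->(4,0)->EXIT | p1:(4,4)->(4,3) | p2:(4,2)->(4,1) | p3:(4,4)->(4,3) | p4:(4,2)->(4,1)
Step 4: p0:escaped | p1:(4,3)->(4,2) | p2:(4,1)->(4,0)->EXIT | p3:(4,3)->(4,2) | p4:(4,1)->(4,0)->EXIT
Step 5: p0:escaped | p1:(4,2)->(4,1) | p2:escaped | p3:(4,2)->(4,1) | p4:escaped
Step 6: p0:escaped | p1:(4,1)->(4,0)->EXIT | p2:escaped | p3:(4,1)->(4,0)->EXIT | p4:escaped
Exit steps: [3, 6, 4, 6, 4]
First to escape: p0 at step 3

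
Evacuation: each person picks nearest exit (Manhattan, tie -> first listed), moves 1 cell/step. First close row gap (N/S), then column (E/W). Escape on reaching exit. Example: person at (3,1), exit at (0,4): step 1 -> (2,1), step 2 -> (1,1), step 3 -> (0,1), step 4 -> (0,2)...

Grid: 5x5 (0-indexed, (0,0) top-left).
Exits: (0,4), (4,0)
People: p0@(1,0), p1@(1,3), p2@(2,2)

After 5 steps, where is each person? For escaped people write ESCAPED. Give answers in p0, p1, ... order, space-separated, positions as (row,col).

Step 1: p0:(1,0)->(2,0) | p1:(1,3)->(0,3) | p2:(2,2)->(1,2)
Step 2: p0:(2,0)->(3,0) | p1:(0,3)->(0,4)->EXIT | p2:(1,2)->(0,2)
Step 3: p0:(3,0)->(4,0)->EXIT | p1:escaped | p2:(0,2)->(0,3)
Step 4: p0:escaped | p1:escaped | p2:(0,3)->(0,4)->EXIT

ESCAPED ESCAPED ESCAPED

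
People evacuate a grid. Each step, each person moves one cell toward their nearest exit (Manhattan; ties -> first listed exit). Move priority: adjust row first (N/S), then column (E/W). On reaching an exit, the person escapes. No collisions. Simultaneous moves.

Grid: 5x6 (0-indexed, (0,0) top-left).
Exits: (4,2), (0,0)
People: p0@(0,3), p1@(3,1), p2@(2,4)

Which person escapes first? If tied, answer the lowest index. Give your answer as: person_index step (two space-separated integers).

Step 1: p0:(0,3)->(0,2) | p1:(3,1)->(4,1) | p2:(2,4)->(3,4)
Step 2: p0:(0,2)->(0,1) | p1:(4,1)->(4,2)->EXIT | p2:(3,4)->(4,4)
Step 3: p0:(0,1)->(0,0)->EXIT | p1:escaped | p2:(4,4)->(4,3)
Step 4: p0:escaped | p1:escaped | p2:(4,3)->(4,2)->EXIT
Exit steps: [3, 2, 4]
First to escape: p1 at step 2

Answer: 1 2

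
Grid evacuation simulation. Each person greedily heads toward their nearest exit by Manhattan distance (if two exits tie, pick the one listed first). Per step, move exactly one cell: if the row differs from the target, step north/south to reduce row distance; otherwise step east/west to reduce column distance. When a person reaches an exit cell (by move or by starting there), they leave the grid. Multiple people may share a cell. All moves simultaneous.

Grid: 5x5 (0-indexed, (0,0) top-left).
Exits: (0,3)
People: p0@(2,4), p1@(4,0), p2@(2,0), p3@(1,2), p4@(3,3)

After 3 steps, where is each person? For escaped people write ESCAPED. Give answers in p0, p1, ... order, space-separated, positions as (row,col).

Step 1: p0:(2,4)->(1,4) | p1:(4,0)->(3,0) | p2:(2,0)->(1,0) | p3:(1,2)->(0,2) | p4:(3,3)->(2,3)
Step 2: p0:(1,4)->(0,4) | p1:(3,0)->(2,0) | p2:(1,0)->(0,0) | p3:(0,2)->(0,3)->EXIT | p4:(2,3)->(1,3)
Step 3: p0:(0,4)->(0,3)->EXIT | p1:(2,0)->(1,0) | p2:(0,0)->(0,1) | p3:escaped | p4:(1,3)->(0,3)->EXIT

ESCAPED (1,0) (0,1) ESCAPED ESCAPED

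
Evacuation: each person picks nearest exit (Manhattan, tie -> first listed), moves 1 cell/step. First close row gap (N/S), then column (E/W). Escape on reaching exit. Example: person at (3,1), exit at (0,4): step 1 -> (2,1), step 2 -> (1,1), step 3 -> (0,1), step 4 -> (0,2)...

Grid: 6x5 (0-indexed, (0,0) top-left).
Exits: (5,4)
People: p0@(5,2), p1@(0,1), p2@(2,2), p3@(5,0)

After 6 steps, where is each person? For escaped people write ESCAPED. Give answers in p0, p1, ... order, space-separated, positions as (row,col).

Step 1: p0:(5,2)->(5,3) | p1:(0,1)->(1,1) | p2:(2,2)->(3,2) | p3:(5,0)->(5,1)
Step 2: p0:(5,3)->(5,4)->EXIT | p1:(1,1)->(2,1) | p2:(3,2)->(4,2) | p3:(5,1)->(5,2)
Step 3: p0:escaped | p1:(2,1)->(3,1) | p2:(4,2)->(5,2) | p3:(5,2)->(5,3)
Step 4: p0:escaped | p1:(3,1)->(4,1) | p2:(5,2)->(5,3) | p3:(5,3)->(5,4)->EXIT
Step 5: p0:escaped | p1:(4,1)->(5,1) | p2:(5,3)->(5,4)->EXIT | p3:escaped
Step 6: p0:escaped | p1:(5,1)->(5,2) | p2:escaped | p3:escaped

ESCAPED (5,2) ESCAPED ESCAPED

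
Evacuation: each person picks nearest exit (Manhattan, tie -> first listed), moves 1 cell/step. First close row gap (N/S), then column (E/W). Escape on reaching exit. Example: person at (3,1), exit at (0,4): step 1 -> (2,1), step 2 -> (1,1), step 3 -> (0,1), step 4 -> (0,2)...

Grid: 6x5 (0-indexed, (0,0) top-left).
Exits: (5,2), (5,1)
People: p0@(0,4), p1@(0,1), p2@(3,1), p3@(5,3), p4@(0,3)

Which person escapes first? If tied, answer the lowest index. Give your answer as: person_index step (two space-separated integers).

Answer: 3 1

Derivation:
Step 1: p0:(0,4)->(1,4) | p1:(0,1)->(1,1) | p2:(3,1)->(4,1) | p3:(5,3)->(5,2)->EXIT | p4:(0,3)->(1,3)
Step 2: p0:(1,4)->(2,4) | p1:(1,1)->(2,1) | p2:(4,1)->(5,1)->EXIT | p3:escaped | p4:(1,3)->(2,3)
Step 3: p0:(2,4)->(3,4) | p1:(2,1)->(3,1) | p2:escaped | p3:escaped | p4:(2,3)->(3,3)
Step 4: p0:(3,4)->(4,4) | p1:(3,1)->(4,1) | p2:escaped | p3:escaped | p4:(3,3)->(4,3)
Step 5: p0:(4,4)->(5,4) | p1:(4,1)->(5,1)->EXIT | p2:escaped | p3:escaped | p4:(4,3)->(5,3)
Step 6: p0:(5,4)->(5,3) | p1:escaped | p2:escaped | p3:escaped | p4:(5,3)->(5,2)->EXIT
Step 7: p0:(5,3)->(5,2)->EXIT | p1:escaped | p2:escaped | p3:escaped | p4:escaped
Exit steps: [7, 5, 2, 1, 6]
First to escape: p3 at step 1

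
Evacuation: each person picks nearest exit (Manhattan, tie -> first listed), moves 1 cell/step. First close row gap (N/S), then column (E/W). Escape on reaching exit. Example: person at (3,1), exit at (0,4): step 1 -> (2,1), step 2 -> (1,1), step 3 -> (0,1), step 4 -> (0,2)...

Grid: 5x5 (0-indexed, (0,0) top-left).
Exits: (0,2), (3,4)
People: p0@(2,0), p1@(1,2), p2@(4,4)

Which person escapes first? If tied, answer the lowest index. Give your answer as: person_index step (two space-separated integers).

Step 1: p0:(2,0)->(1,0) | p1:(1,2)->(0,2)->EXIT | p2:(4,4)->(3,4)->EXIT
Step 2: p0:(1,0)->(0,0) | p1:escaped | p2:escaped
Step 3: p0:(0,0)->(0,1) | p1:escaped | p2:escaped
Step 4: p0:(0,1)->(0,2)->EXIT | p1:escaped | p2:escaped
Exit steps: [4, 1, 1]
First to escape: p1 at step 1

Answer: 1 1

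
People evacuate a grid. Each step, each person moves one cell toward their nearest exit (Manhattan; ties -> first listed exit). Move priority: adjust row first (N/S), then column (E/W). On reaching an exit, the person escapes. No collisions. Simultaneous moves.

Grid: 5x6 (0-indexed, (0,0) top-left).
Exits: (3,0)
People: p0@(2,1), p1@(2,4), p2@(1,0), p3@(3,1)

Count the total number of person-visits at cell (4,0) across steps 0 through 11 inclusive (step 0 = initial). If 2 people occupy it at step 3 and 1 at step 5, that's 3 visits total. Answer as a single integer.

Answer: 0

Derivation:
Step 0: p0@(2,1) p1@(2,4) p2@(1,0) p3@(3,1) -> at (4,0): 0 [-], cum=0
Step 1: p0@(3,1) p1@(3,4) p2@(2,0) p3@ESC -> at (4,0): 0 [-], cum=0
Step 2: p0@ESC p1@(3,3) p2@ESC p3@ESC -> at (4,0): 0 [-], cum=0
Step 3: p0@ESC p1@(3,2) p2@ESC p3@ESC -> at (4,0): 0 [-], cum=0
Step 4: p0@ESC p1@(3,1) p2@ESC p3@ESC -> at (4,0): 0 [-], cum=0
Step 5: p0@ESC p1@ESC p2@ESC p3@ESC -> at (4,0): 0 [-], cum=0
Total visits = 0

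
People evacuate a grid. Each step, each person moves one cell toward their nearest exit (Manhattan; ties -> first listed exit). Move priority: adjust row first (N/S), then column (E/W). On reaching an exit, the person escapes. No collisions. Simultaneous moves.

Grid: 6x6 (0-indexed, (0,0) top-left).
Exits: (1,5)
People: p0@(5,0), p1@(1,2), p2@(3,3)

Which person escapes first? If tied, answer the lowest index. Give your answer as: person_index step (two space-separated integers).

Answer: 1 3

Derivation:
Step 1: p0:(5,0)->(4,0) | p1:(1,2)->(1,3) | p2:(3,3)->(2,3)
Step 2: p0:(4,0)->(3,0) | p1:(1,3)->(1,4) | p2:(2,3)->(1,3)
Step 3: p0:(3,0)->(2,0) | p1:(1,4)->(1,5)->EXIT | p2:(1,3)->(1,4)
Step 4: p0:(2,0)->(1,0) | p1:escaped | p2:(1,4)->(1,5)->EXIT
Step 5: p0:(1,0)->(1,1) | p1:escaped | p2:escaped
Step 6: p0:(1,1)->(1,2) | p1:escaped | p2:escaped
Step 7: p0:(1,2)->(1,3) | p1:escaped | p2:escaped
Step 8: p0:(1,3)->(1,4) | p1:escaped | p2:escaped
Step 9: p0:(1,4)->(1,5)->EXIT | p1:escaped | p2:escaped
Exit steps: [9, 3, 4]
First to escape: p1 at step 3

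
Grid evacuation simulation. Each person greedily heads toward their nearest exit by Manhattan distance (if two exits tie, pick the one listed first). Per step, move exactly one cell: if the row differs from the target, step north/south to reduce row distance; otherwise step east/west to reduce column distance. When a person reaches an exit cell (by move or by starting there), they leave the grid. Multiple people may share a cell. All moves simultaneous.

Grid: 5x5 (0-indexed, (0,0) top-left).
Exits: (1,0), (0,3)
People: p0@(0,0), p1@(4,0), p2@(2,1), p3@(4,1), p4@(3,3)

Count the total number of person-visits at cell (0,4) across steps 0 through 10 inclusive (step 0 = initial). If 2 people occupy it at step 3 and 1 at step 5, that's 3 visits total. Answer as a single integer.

Step 0: p0@(0,0) p1@(4,0) p2@(2,1) p3@(4,1) p4@(3,3) -> at (0,4): 0 [-], cum=0
Step 1: p0@ESC p1@(3,0) p2@(1,1) p3@(3,1) p4@(2,3) -> at (0,4): 0 [-], cum=0
Step 2: p0@ESC p1@(2,0) p2@ESC p3@(2,1) p4@(1,3) -> at (0,4): 0 [-], cum=0
Step 3: p0@ESC p1@ESC p2@ESC p3@(1,1) p4@ESC -> at (0,4): 0 [-], cum=0
Step 4: p0@ESC p1@ESC p2@ESC p3@ESC p4@ESC -> at (0,4): 0 [-], cum=0
Total visits = 0

Answer: 0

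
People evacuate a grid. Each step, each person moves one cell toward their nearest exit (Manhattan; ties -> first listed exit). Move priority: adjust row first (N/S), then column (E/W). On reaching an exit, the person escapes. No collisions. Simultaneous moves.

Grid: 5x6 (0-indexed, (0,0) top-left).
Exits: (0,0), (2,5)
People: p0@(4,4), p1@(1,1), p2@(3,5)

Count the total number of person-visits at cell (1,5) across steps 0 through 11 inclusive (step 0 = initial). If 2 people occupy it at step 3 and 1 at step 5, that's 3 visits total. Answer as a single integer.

Answer: 0

Derivation:
Step 0: p0@(4,4) p1@(1,1) p2@(3,5) -> at (1,5): 0 [-], cum=0
Step 1: p0@(3,4) p1@(0,1) p2@ESC -> at (1,5): 0 [-], cum=0
Step 2: p0@(2,4) p1@ESC p2@ESC -> at (1,5): 0 [-], cum=0
Step 3: p0@ESC p1@ESC p2@ESC -> at (1,5): 0 [-], cum=0
Total visits = 0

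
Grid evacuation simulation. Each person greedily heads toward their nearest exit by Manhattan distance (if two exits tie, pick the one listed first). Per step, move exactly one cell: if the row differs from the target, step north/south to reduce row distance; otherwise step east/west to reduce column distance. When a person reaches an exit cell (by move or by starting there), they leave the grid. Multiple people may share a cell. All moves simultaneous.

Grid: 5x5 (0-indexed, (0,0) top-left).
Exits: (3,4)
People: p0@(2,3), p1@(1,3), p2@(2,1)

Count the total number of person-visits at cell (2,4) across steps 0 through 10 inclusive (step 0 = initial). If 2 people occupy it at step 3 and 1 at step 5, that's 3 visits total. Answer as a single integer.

Step 0: p0@(2,3) p1@(1,3) p2@(2,1) -> at (2,4): 0 [-], cum=0
Step 1: p0@(3,3) p1@(2,3) p2@(3,1) -> at (2,4): 0 [-], cum=0
Step 2: p0@ESC p1@(3,3) p2@(3,2) -> at (2,4): 0 [-], cum=0
Step 3: p0@ESC p1@ESC p2@(3,3) -> at (2,4): 0 [-], cum=0
Step 4: p0@ESC p1@ESC p2@ESC -> at (2,4): 0 [-], cum=0
Total visits = 0

Answer: 0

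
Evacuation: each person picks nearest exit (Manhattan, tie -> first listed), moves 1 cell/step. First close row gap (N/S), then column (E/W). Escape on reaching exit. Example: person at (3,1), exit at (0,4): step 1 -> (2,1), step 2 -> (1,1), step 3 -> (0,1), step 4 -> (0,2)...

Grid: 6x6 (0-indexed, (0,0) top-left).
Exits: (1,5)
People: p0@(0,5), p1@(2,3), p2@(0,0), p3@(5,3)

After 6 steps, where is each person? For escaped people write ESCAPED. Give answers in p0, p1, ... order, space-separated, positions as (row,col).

Step 1: p0:(0,5)->(1,5)->EXIT | p1:(2,3)->(1,3) | p2:(0,0)->(1,0) | p3:(5,3)->(4,3)
Step 2: p0:escaped | p1:(1,3)->(1,4) | p2:(1,0)->(1,1) | p3:(4,3)->(3,3)
Step 3: p0:escaped | p1:(1,4)->(1,5)->EXIT | p2:(1,1)->(1,2) | p3:(3,3)->(2,3)
Step 4: p0:escaped | p1:escaped | p2:(1,2)->(1,3) | p3:(2,3)->(1,3)
Step 5: p0:escaped | p1:escaped | p2:(1,3)->(1,4) | p3:(1,3)->(1,4)
Step 6: p0:escaped | p1:escaped | p2:(1,4)->(1,5)->EXIT | p3:(1,4)->(1,5)->EXIT

ESCAPED ESCAPED ESCAPED ESCAPED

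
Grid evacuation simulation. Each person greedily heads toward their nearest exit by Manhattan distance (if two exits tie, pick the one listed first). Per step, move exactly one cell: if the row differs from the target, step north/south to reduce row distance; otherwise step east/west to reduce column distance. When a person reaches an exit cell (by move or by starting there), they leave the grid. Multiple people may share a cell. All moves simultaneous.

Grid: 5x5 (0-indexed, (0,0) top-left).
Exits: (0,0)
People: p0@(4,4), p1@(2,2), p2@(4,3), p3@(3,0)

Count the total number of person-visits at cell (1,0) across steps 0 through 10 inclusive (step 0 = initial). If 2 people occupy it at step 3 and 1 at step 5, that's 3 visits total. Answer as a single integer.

Step 0: p0@(4,4) p1@(2,2) p2@(4,3) p3@(3,0) -> at (1,0): 0 [-], cum=0
Step 1: p0@(3,4) p1@(1,2) p2@(3,3) p3@(2,0) -> at (1,0): 0 [-], cum=0
Step 2: p0@(2,4) p1@(0,2) p2@(2,3) p3@(1,0) -> at (1,0): 1 [p3], cum=1
Step 3: p0@(1,4) p1@(0,1) p2@(1,3) p3@ESC -> at (1,0): 0 [-], cum=1
Step 4: p0@(0,4) p1@ESC p2@(0,3) p3@ESC -> at (1,0): 0 [-], cum=1
Step 5: p0@(0,3) p1@ESC p2@(0,2) p3@ESC -> at (1,0): 0 [-], cum=1
Step 6: p0@(0,2) p1@ESC p2@(0,1) p3@ESC -> at (1,0): 0 [-], cum=1
Step 7: p0@(0,1) p1@ESC p2@ESC p3@ESC -> at (1,0): 0 [-], cum=1
Step 8: p0@ESC p1@ESC p2@ESC p3@ESC -> at (1,0): 0 [-], cum=1
Total visits = 1

Answer: 1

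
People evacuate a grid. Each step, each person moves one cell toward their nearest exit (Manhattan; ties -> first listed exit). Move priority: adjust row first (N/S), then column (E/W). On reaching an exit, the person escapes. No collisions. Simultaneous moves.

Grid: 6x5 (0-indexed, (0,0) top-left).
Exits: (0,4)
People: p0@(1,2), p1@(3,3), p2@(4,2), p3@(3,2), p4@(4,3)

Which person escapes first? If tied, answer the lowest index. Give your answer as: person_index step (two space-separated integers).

Answer: 0 3

Derivation:
Step 1: p0:(1,2)->(0,2) | p1:(3,3)->(2,3) | p2:(4,2)->(3,2) | p3:(3,2)->(2,2) | p4:(4,3)->(3,3)
Step 2: p0:(0,2)->(0,3) | p1:(2,3)->(1,3) | p2:(3,2)->(2,2) | p3:(2,2)->(1,2) | p4:(3,3)->(2,3)
Step 3: p0:(0,3)->(0,4)->EXIT | p1:(1,3)->(0,3) | p2:(2,2)->(1,2) | p3:(1,2)->(0,2) | p4:(2,3)->(1,3)
Step 4: p0:escaped | p1:(0,3)->(0,4)->EXIT | p2:(1,2)->(0,2) | p3:(0,2)->(0,3) | p4:(1,3)->(0,3)
Step 5: p0:escaped | p1:escaped | p2:(0,2)->(0,3) | p3:(0,3)->(0,4)->EXIT | p4:(0,3)->(0,4)->EXIT
Step 6: p0:escaped | p1:escaped | p2:(0,3)->(0,4)->EXIT | p3:escaped | p4:escaped
Exit steps: [3, 4, 6, 5, 5]
First to escape: p0 at step 3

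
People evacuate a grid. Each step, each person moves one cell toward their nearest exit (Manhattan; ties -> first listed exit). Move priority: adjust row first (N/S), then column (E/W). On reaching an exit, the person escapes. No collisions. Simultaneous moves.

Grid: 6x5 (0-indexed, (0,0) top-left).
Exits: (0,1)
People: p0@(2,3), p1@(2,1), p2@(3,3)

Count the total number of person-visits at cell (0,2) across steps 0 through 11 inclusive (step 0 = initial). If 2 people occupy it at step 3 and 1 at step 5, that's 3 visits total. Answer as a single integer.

Answer: 2

Derivation:
Step 0: p0@(2,3) p1@(2,1) p2@(3,3) -> at (0,2): 0 [-], cum=0
Step 1: p0@(1,3) p1@(1,1) p2@(2,3) -> at (0,2): 0 [-], cum=0
Step 2: p0@(0,3) p1@ESC p2@(1,3) -> at (0,2): 0 [-], cum=0
Step 3: p0@(0,2) p1@ESC p2@(0,3) -> at (0,2): 1 [p0], cum=1
Step 4: p0@ESC p1@ESC p2@(0,2) -> at (0,2): 1 [p2], cum=2
Step 5: p0@ESC p1@ESC p2@ESC -> at (0,2): 0 [-], cum=2
Total visits = 2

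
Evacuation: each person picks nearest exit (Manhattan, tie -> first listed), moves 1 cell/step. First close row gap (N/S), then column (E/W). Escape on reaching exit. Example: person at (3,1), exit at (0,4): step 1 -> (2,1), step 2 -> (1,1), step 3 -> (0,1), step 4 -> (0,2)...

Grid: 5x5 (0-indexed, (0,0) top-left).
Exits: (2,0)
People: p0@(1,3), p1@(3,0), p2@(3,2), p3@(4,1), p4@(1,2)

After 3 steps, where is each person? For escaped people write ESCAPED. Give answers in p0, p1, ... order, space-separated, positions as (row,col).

Step 1: p0:(1,3)->(2,3) | p1:(3,0)->(2,0)->EXIT | p2:(3,2)->(2,2) | p3:(4,1)->(3,1) | p4:(1,2)->(2,2)
Step 2: p0:(2,3)->(2,2) | p1:escaped | p2:(2,2)->(2,1) | p3:(3,1)->(2,1) | p4:(2,2)->(2,1)
Step 3: p0:(2,2)->(2,1) | p1:escaped | p2:(2,1)->(2,0)->EXIT | p3:(2,1)->(2,0)->EXIT | p4:(2,1)->(2,0)->EXIT

(2,1) ESCAPED ESCAPED ESCAPED ESCAPED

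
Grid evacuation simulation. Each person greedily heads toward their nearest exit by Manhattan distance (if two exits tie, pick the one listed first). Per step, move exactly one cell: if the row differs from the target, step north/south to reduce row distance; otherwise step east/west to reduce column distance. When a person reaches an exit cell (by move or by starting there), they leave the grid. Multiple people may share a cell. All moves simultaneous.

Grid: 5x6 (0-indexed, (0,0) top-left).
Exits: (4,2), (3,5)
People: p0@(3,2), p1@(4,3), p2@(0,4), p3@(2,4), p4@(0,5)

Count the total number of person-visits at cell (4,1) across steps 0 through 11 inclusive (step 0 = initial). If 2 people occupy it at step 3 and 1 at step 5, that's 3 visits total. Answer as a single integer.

Answer: 0

Derivation:
Step 0: p0@(3,2) p1@(4,3) p2@(0,4) p3@(2,4) p4@(0,5) -> at (4,1): 0 [-], cum=0
Step 1: p0@ESC p1@ESC p2@(1,4) p3@(3,4) p4@(1,5) -> at (4,1): 0 [-], cum=0
Step 2: p0@ESC p1@ESC p2@(2,4) p3@ESC p4@(2,5) -> at (4,1): 0 [-], cum=0
Step 3: p0@ESC p1@ESC p2@(3,4) p3@ESC p4@ESC -> at (4,1): 0 [-], cum=0
Step 4: p0@ESC p1@ESC p2@ESC p3@ESC p4@ESC -> at (4,1): 0 [-], cum=0
Total visits = 0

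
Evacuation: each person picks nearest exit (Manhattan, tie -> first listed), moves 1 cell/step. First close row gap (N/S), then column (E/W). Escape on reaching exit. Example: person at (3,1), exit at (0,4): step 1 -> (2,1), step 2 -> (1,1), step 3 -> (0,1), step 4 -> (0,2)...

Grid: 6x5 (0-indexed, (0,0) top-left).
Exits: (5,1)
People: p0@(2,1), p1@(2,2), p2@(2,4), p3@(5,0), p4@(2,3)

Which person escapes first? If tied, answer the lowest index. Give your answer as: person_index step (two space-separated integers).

Answer: 3 1

Derivation:
Step 1: p0:(2,1)->(3,1) | p1:(2,2)->(3,2) | p2:(2,4)->(3,4) | p3:(5,0)->(5,1)->EXIT | p4:(2,3)->(3,3)
Step 2: p0:(3,1)->(4,1) | p1:(3,2)->(4,2) | p2:(3,4)->(4,4) | p3:escaped | p4:(3,3)->(4,3)
Step 3: p0:(4,1)->(5,1)->EXIT | p1:(4,2)->(5,2) | p2:(4,4)->(5,4) | p3:escaped | p4:(4,3)->(5,3)
Step 4: p0:escaped | p1:(5,2)->(5,1)->EXIT | p2:(5,4)->(5,3) | p3:escaped | p4:(5,3)->(5,2)
Step 5: p0:escaped | p1:escaped | p2:(5,3)->(5,2) | p3:escaped | p4:(5,2)->(5,1)->EXIT
Step 6: p0:escaped | p1:escaped | p2:(5,2)->(5,1)->EXIT | p3:escaped | p4:escaped
Exit steps: [3, 4, 6, 1, 5]
First to escape: p3 at step 1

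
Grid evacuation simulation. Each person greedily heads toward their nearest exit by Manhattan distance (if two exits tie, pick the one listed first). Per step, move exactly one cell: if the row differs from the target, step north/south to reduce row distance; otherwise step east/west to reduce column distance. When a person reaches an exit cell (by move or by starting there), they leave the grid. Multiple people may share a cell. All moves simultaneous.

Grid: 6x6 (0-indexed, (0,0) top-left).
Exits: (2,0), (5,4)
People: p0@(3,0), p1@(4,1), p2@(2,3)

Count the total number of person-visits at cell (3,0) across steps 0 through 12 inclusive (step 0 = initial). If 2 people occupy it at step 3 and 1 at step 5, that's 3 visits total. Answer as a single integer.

Step 0: p0@(3,0) p1@(4,1) p2@(2,3) -> at (3,0): 1 [p0], cum=1
Step 1: p0@ESC p1@(3,1) p2@(2,2) -> at (3,0): 0 [-], cum=1
Step 2: p0@ESC p1@(2,1) p2@(2,1) -> at (3,0): 0 [-], cum=1
Step 3: p0@ESC p1@ESC p2@ESC -> at (3,0): 0 [-], cum=1
Total visits = 1

Answer: 1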